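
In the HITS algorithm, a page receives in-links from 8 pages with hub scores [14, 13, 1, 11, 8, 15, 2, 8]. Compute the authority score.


Authority = sum of hub scores of in-linkers
In-link 1: hub score = 14
In-link 2: hub score = 13
In-link 3: hub score = 1
In-link 4: hub score = 11
In-link 5: hub score = 8
In-link 6: hub score = 15
In-link 7: hub score = 2
In-link 8: hub score = 8
Authority = 14 + 13 + 1 + 11 + 8 + 15 + 2 + 8 = 72

72


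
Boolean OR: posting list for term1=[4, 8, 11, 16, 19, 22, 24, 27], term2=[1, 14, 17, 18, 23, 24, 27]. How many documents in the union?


Boolean OR: find union of posting lists
term1 docs: [4, 8, 11, 16, 19, 22, 24, 27]
term2 docs: [1, 14, 17, 18, 23, 24, 27]
Union: [1, 4, 8, 11, 14, 16, 17, 18, 19, 22, 23, 24, 27]
|union| = 13

13


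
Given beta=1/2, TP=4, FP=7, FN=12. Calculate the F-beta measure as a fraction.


P = TP/(TP+FP) = 4/11 = 4/11
R = TP/(TP+FN) = 4/16 = 1/4
beta^2 = 1/2^2 = 1/4
(1 + beta^2) = 5/4
Numerator = (1+beta^2)*P*R = 5/44
Denominator = beta^2*P + R = 1/11 + 1/4 = 15/44
F_beta = 1/3

1/3


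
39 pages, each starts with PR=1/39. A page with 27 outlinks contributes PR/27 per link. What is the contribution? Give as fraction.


Initial PR = 1/39 = 1/39
Outlinks = 27
Contribution per link = PR / outlinks
= 1/39 / 27
= 1/1053

1/1053


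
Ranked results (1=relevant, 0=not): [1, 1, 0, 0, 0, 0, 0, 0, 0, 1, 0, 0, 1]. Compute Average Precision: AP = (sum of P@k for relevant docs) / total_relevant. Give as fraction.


Computing P@k for each relevant position:
Position 1: relevant, P@1 = 1/1 = 1
Position 2: relevant, P@2 = 2/2 = 1
Position 3: not relevant
Position 4: not relevant
Position 5: not relevant
Position 6: not relevant
Position 7: not relevant
Position 8: not relevant
Position 9: not relevant
Position 10: relevant, P@10 = 3/10 = 3/10
Position 11: not relevant
Position 12: not relevant
Position 13: relevant, P@13 = 4/13 = 4/13
Sum of P@k = 1 + 1 + 3/10 + 4/13 = 339/130
AP = 339/130 / 4 = 339/520

339/520


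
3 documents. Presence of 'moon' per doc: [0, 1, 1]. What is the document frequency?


Checking each document for 'moon':
Doc 1: absent
Doc 2: present
Doc 3: present
df = sum of presences = 0 + 1 + 1 = 2

2


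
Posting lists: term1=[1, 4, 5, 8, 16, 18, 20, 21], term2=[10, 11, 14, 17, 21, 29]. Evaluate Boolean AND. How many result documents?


Boolean AND: find intersection of posting lists
term1 docs: [1, 4, 5, 8, 16, 18, 20, 21]
term2 docs: [10, 11, 14, 17, 21, 29]
Intersection: [21]
|intersection| = 1

1


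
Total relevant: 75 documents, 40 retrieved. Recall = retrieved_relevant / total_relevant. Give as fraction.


Recall = retrieved_relevant / total_relevant
= 40 / 75
= 40 / (40 + 35)
= 8/15

8/15


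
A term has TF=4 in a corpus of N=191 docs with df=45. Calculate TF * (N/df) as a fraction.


TF * (N/df)
= 4 * (191/45)
= 4 * 191/45
= 764/45

764/45


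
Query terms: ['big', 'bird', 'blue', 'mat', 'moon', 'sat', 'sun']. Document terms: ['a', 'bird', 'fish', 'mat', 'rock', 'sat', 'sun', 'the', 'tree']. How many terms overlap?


Query terms: ['big', 'bird', 'blue', 'mat', 'moon', 'sat', 'sun']
Document terms: ['a', 'bird', 'fish', 'mat', 'rock', 'sat', 'sun', 'the', 'tree']
Common terms: ['bird', 'mat', 'sat', 'sun']
Overlap count = 4

4


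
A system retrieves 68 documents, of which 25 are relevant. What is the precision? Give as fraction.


Precision = relevant_retrieved / total_retrieved
= 25 / 68
= 25 / (25 + 43)
= 25/68

25/68


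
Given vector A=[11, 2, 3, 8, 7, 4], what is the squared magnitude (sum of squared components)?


|A|^2 = sum of squared components
A[0]^2 = 11^2 = 121
A[1]^2 = 2^2 = 4
A[2]^2 = 3^2 = 9
A[3]^2 = 8^2 = 64
A[4]^2 = 7^2 = 49
A[5]^2 = 4^2 = 16
Sum = 121 + 4 + 9 + 64 + 49 + 16 = 263

263


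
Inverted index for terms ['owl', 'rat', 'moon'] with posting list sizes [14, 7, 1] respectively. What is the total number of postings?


Summing posting list sizes:
'owl': 14 postings
'rat': 7 postings
'moon': 1 postings
Total = 14 + 7 + 1 = 22

22


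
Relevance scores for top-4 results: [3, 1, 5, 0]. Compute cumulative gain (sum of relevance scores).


Cumulative Gain = sum of relevance scores
Position 1: rel=3, running sum=3
Position 2: rel=1, running sum=4
Position 3: rel=5, running sum=9
Position 4: rel=0, running sum=9
CG = 9

9


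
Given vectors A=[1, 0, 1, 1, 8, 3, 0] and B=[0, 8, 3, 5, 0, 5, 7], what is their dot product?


Dot product = sum of element-wise products
A[0]*B[0] = 1*0 = 0
A[1]*B[1] = 0*8 = 0
A[2]*B[2] = 1*3 = 3
A[3]*B[3] = 1*5 = 5
A[4]*B[4] = 8*0 = 0
A[5]*B[5] = 3*5 = 15
A[6]*B[6] = 0*7 = 0
Sum = 0 + 0 + 3 + 5 + 0 + 15 + 0 = 23

23


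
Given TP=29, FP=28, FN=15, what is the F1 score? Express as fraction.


F1 = 2 * P * R / (P + R)
P = TP/(TP+FP) = 29/57 = 29/57
R = TP/(TP+FN) = 29/44 = 29/44
2 * P * R = 2 * 29/57 * 29/44 = 841/1254
P + R = 29/57 + 29/44 = 2929/2508
F1 = 841/1254 / 2929/2508 = 58/101

58/101


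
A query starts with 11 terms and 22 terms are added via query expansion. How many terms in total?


Original terms: 11
Expansion terms: 22
Total = 11 + 22 = 33

33


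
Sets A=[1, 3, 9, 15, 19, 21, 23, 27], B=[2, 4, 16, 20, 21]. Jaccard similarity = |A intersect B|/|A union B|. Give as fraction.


A intersect B = [21]
|A intersect B| = 1
A union B = [1, 2, 3, 4, 9, 15, 16, 19, 20, 21, 23, 27]
|A union B| = 12
Jaccard = 1/12 = 1/12

1/12


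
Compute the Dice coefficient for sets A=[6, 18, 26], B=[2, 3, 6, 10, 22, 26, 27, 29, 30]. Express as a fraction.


A intersect B = [6, 26]
|A intersect B| = 2
|A| = 3, |B| = 9
Dice = 2*2 / (3+9)
= 4 / 12 = 1/3

1/3


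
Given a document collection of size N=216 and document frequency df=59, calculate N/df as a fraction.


IDF ratio = N / df
= 216 / 59
= 216/59

216/59


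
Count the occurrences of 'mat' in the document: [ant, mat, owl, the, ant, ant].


Document has 6 words
Scanning for 'mat':
Found at positions: [1]
Count = 1

1


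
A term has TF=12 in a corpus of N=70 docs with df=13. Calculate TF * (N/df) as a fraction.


TF * (N/df)
= 12 * (70/13)
= 12 * 70/13
= 840/13

840/13


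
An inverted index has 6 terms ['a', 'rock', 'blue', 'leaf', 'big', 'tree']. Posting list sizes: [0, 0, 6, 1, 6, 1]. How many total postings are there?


Summing posting list sizes:
'a': 0 postings
'rock': 0 postings
'blue': 6 postings
'leaf': 1 postings
'big': 6 postings
'tree': 1 postings
Total = 0 + 0 + 6 + 1 + 6 + 1 = 14

14


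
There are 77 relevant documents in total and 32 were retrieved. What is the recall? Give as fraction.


Recall = retrieved_relevant / total_relevant
= 32 / 77
= 32 / (32 + 45)
= 32/77

32/77


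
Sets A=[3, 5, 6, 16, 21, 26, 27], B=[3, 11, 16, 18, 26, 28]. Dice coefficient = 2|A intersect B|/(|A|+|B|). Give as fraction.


A intersect B = [3, 16, 26]
|A intersect B| = 3
|A| = 7, |B| = 6
Dice = 2*3 / (7+6)
= 6 / 13 = 6/13

6/13


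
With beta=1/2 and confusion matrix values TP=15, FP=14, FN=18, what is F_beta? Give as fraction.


P = TP/(TP+FP) = 15/29 = 15/29
R = TP/(TP+FN) = 15/33 = 5/11
beta^2 = 1/2^2 = 1/4
(1 + beta^2) = 5/4
Numerator = (1+beta^2)*P*R = 375/1276
Denominator = beta^2*P + R = 15/116 + 5/11 = 745/1276
F_beta = 75/149

75/149


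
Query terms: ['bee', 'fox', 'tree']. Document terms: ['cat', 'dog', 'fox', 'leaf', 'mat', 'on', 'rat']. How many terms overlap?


Query terms: ['bee', 'fox', 'tree']
Document terms: ['cat', 'dog', 'fox', 'leaf', 'mat', 'on', 'rat']
Common terms: ['fox']
Overlap count = 1

1


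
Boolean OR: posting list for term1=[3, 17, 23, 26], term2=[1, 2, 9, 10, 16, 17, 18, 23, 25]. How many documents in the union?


Boolean OR: find union of posting lists
term1 docs: [3, 17, 23, 26]
term2 docs: [1, 2, 9, 10, 16, 17, 18, 23, 25]
Union: [1, 2, 3, 9, 10, 16, 17, 18, 23, 25, 26]
|union| = 11

11


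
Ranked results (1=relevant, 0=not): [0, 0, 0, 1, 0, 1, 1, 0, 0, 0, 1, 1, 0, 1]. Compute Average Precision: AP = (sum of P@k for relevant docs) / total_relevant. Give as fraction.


Computing P@k for each relevant position:
Position 1: not relevant
Position 2: not relevant
Position 3: not relevant
Position 4: relevant, P@4 = 1/4 = 1/4
Position 5: not relevant
Position 6: relevant, P@6 = 2/6 = 1/3
Position 7: relevant, P@7 = 3/7 = 3/7
Position 8: not relevant
Position 9: not relevant
Position 10: not relevant
Position 11: relevant, P@11 = 4/11 = 4/11
Position 12: relevant, P@12 = 5/12 = 5/12
Position 13: not relevant
Position 14: relevant, P@14 = 6/14 = 3/7
Sum of P@k = 1/4 + 1/3 + 3/7 + 4/11 + 5/12 + 3/7 = 171/77
AP = 171/77 / 6 = 57/154

57/154


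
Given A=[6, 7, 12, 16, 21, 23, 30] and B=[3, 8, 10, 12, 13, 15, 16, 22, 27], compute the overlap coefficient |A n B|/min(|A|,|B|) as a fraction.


A intersect B = [12, 16]
|A intersect B| = 2
min(|A|, |B|) = min(7, 9) = 7
Overlap = 2 / 7 = 2/7

2/7


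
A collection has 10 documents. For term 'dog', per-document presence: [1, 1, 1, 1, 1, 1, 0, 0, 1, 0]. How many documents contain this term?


Checking each document for 'dog':
Doc 1: present
Doc 2: present
Doc 3: present
Doc 4: present
Doc 5: present
Doc 6: present
Doc 7: absent
Doc 8: absent
Doc 9: present
Doc 10: absent
df = sum of presences = 1 + 1 + 1 + 1 + 1 + 1 + 0 + 0 + 1 + 0 = 7

7


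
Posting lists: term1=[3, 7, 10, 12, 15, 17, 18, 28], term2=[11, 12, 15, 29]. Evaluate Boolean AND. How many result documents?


Boolean AND: find intersection of posting lists
term1 docs: [3, 7, 10, 12, 15, 17, 18, 28]
term2 docs: [11, 12, 15, 29]
Intersection: [12, 15]
|intersection| = 2

2


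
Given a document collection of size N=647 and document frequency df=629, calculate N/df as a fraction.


IDF ratio = N / df
= 647 / 629
= 647/629

647/629


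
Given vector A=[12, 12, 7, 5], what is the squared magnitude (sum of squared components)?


|A|^2 = sum of squared components
A[0]^2 = 12^2 = 144
A[1]^2 = 12^2 = 144
A[2]^2 = 7^2 = 49
A[3]^2 = 5^2 = 25
Sum = 144 + 144 + 49 + 25 = 362

362


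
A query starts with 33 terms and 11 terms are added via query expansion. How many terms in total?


Original terms: 33
Expansion terms: 11
Total = 33 + 11 = 44

44


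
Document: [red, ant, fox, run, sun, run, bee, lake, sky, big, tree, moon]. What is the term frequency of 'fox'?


Document has 12 words
Scanning for 'fox':
Found at positions: [2]
Count = 1

1


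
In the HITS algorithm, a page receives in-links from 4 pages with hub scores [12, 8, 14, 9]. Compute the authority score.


Authority = sum of hub scores of in-linkers
In-link 1: hub score = 12
In-link 2: hub score = 8
In-link 3: hub score = 14
In-link 4: hub score = 9
Authority = 12 + 8 + 14 + 9 = 43

43


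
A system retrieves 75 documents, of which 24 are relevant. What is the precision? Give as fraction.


Precision = relevant_retrieved / total_retrieved
= 24 / 75
= 24 / (24 + 51)
= 8/25

8/25


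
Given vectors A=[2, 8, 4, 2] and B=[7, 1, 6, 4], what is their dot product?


Dot product = sum of element-wise products
A[0]*B[0] = 2*7 = 14
A[1]*B[1] = 8*1 = 8
A[2]*B[2] = 4*6 = 24
A[3]*B[3] = 2*4 = 8
Sum = 14 + 8 + 24 + 8 = 54

54


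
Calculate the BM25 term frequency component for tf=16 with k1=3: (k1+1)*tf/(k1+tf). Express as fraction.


BM25 TF component = (k1+1)*tf / (k1+tf)
k1 = 3, tf = 16
Numerator = (3+1)*16 = 64
Denominator = 3 + 16 = 19
= 64/19 = 64/19

64/19


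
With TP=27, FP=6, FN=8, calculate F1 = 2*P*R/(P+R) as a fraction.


F1 = 2 * P * R / (P + R)
P = TP/(TP+FP) = 27/33 = 9/11
R = TP/(TP+FN) = 27/35 = 27/35
2 * P * R = 2 * 9/11 * 27/35 = 486/385
P + R = 9/11 + 27/35 = 612/385
F1 = 486/385 / 612/385 = 27/34

27/34


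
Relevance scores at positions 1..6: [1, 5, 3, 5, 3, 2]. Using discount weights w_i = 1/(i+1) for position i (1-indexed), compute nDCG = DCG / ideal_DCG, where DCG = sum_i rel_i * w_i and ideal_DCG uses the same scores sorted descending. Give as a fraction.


Position discount weights w_i = 1/(i+1) for i=1..6:
Weights = [1/2, 1/3, 1/4, 1/5, 1/6, 1/7]
Actual relevance: [1, 5, 3, 5, 3, 2]
DCG = 1/2 + 5/3 + 3/4 + 5/5 + 3/6 + 2/7 = 395/84
Ideal relevance (sorted desc): [5, 5, 3, 3, 2, 1]
Ideal DCG = 5/2 + 5/3 + 3/4 + 3/5 + 2/6 + 1/7 = 839/140
nDCG = DCG / ideal_DCG = 395/84 / 839/140 = 1975/2517

1975/2517


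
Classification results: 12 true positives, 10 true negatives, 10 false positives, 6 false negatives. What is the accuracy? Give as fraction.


Accuracy = (TP + TN) / (TP + TN + FP + FN)
TP + TN = 12 + 10 = 22
Total = 12 + 10 + 10 + 6 = 38
Accuracy = 22 / 38 = 11/19

11/19


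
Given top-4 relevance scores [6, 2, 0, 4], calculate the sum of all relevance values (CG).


Cumulative Gain = sum of relevance scores
Position 1: rel=6, running sum=6
Position 2: rel=2, running sum=8
Position 3: rel=0, running sum=8
Position 4: rel=4, running sum=12
CG = 12

12


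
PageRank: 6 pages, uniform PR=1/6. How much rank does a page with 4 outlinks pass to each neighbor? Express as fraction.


Initial PR = 1/6 = 1/6
Outlinks = 4
Contribution per link = PR / outlinks
= 1/6 / 4
= 1/24

1/24


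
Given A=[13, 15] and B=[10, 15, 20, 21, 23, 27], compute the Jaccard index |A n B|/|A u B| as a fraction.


A intersect B = [15]
|A intersect B| = 1
A union B = [10, 13, 15, 20, 21, 23, 27]
|A union B| = 7
Jaccard = 1/7 = 1/7

1/7


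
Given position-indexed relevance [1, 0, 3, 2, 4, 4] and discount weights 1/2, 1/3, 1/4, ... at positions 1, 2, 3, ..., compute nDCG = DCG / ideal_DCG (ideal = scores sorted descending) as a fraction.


Position discount weights w_i = 1/(i+1) for i=1..6:
Weights = [1/2, 1/3, 1/4, 1/5, 1/6, 1/7]
Actual relevance: [1, 0, 3, 2, 4, 4]
DCG = 1/2 + 0/3 + 3/4 + 2/5 + 4/6 + 4/7 = 1213/420
Ideal relevance (sorted desc): [4, 4, 3, 2, 1, 0]
Ideal DCG = 4/2 + 4/3 + 3/4 + 2/5 + 1/6 + 0/7 = 93/20
nDCG = DCG / ideal_DCG = 1213/420 / 93/20 = 1213/1953

1213/1953


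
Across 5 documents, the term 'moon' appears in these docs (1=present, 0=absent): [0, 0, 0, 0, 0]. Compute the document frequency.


Checking each document for 'moon':
Doc 1: absent
Doc 2: absent
Doc 3: absent
Doc 4: absent
Doc 5: absent
df = sum of presences = 0 + 0 + 0 + 0 + 0 = 0

0


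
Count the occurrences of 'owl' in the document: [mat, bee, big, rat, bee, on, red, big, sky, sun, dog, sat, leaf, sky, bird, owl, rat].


Document has 17 words
Scanning for 'owl':
Found at positions: [15]
Count = 1

1


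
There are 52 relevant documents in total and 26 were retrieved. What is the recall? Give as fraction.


Recall = retrieved_relevant / total_relevant
= 26 / 52
= 26 / (26 + 26)
= 1/2

1/2


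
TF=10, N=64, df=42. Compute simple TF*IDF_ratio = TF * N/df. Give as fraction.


TF * (N/df)
= 10 * (64/42)
= 10 * 32/21
= 320/21

320/21


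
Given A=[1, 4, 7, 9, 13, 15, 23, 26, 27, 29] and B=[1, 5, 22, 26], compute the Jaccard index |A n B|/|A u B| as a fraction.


A intersect B = [1, 26]
|A intersect B| = 2
A union B = [1, 4, 5, 7, 9, 13, 15, 22, 23, 26, 27, 29]
|A union B| = 12
Jaccard = 2/12 = 1/6

1/6


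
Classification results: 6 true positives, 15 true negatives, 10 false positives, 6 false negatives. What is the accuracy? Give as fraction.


Accuracy = (TP + TN) / (TP + TN + FP + FN)
TP + TN = 6 + 15 = 21
Total = 6 + 15 + 10 + 6 = 37
Accuracy = 21 / 37 = 21/37

21/37


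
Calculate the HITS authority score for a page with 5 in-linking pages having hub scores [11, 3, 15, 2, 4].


Authority = sum of hub scores of in-linkers
In-link 1: hub score = 11
In-link 2: hub score = 3
In-link 3: hub score = 15
In-link 4: hub score = 2
In-link 5: hub score = 4
Authority = 11 + 3 + 15 + 2 + 4 = 35

35


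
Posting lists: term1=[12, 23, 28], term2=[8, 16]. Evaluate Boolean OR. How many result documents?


Boolean OR: find union of posting lists
term1 docs: [12, 23, 28]
term2 docs: [8, 16]
Union: [8, 12, 16, 23, 28]
|union| = 5

5


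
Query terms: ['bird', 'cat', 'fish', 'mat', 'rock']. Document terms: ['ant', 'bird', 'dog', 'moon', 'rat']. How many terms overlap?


Query terms: ['bird', 'cat', 'fish', 'mat', 'rock']
Document terms: ['ant', 'bird', 'dog', 'moon', 'rat']
Common terms: ['bird']
Overlap count = 1

1


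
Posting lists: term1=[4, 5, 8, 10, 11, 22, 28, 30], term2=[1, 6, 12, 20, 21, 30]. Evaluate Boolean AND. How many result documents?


Boolean AND: find intersection of posting lists
term1 docs: [4, 5, 8, 10, 11, 22, 28, 30]
term2 docs: [1, 6, 12, 20, 21, 30]
Intersection: [30]
|intersection| = 1

1


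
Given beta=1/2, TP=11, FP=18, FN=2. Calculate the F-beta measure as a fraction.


P = TP/(TP+FP) = 11/29 = 11/29
R = TP/(TP+FN) = 11/13 = 11/13
beta^2 = 1/2^2 = 1/4
(1 + beta^2) = 5/4
Numerator = (1+beta^2)*P*R = 605/1508
Denominator = beta^2*P + R = 11/116 + 11/13 = 1419/1508
F_beta = 55/129

55/129


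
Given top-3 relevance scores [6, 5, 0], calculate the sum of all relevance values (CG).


Cumulative Gain = sum of relevance scores
Position 1: rel=6, running sum=6
Position 2: rel=5, running sum=11
Position 3: rel=0, running sum=11
CG = 11

11


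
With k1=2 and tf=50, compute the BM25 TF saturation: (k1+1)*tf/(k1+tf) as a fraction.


BM25 TF component = (k1+1)*tf / (k1+tf)
k1 = 2, tf = 50
Numerator = (2+1)*50 = 150
Denominator = 2 + 50 = 52
= 150/52 = 75/26

75/26


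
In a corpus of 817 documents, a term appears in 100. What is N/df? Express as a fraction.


IDF ratio = N / df
= 817 / 100
= 817/100

817/100


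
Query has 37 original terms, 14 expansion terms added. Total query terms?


Original terms: 37
Expansion terms: 14
Total = 37 + 14 = 51

51


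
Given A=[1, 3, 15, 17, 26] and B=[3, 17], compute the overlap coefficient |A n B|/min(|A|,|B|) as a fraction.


A intersect B = [3, 17]
|A intersect B| = 2
min(|A|, |B|) = min(5, 2) = 2
Overlap = 2 / 2 = 1

1


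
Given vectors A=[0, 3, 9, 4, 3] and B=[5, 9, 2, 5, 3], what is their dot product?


Dot product = sum of element-wise products
A[0]*B[0] = 0*5 = 0
A[1]*B[1] = 3*9 = 27
A[2]*B[2] = 9*2 = 18
A[3]*B[3] = 4*5 = 20
A[4]*B[4] = 3*3 = 9
Sum = 0 + 27 + 18 + 20 + 9 = 74

74


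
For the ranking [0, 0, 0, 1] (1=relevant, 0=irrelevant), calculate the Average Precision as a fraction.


Computing P@k for each relevant position:
Position 1: not relevant
Position 2: not relevant
Position 3: not relevant
Position 4: relevant, P@4 = 1/4 = 1/4
Sum of P@k = 1/4 = 1/4
AP = 1/4 / 1 = 1/4

1/4


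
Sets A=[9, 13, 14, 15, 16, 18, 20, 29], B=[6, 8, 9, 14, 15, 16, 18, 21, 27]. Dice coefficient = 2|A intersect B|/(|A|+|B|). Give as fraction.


A intersect B = [9, 14, 15, 16, 18]
|A intersect B| = 5
|A| = 8, |B| = 9
Dice = 2*5 / (8+9)
= 10 / 17 = 10/17

10/17


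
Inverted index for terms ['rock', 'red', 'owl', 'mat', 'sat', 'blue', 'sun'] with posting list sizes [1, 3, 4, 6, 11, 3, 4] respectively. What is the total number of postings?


Summing posting list sizes:
'rock': 1 postings
'red': 3 postings
'owl': 4 postings
'mat': 6 postings
'sat': 11 postings
'blue': 3 postings
'sun': 4 postings
Total = 1 + 3 + 4 + 6 + 11 + 3 + 4 = 32

32


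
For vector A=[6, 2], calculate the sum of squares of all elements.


|A|^2 = sum of squared components
A[0]^2 = 6^2 = 36
A[1]^2 = 2^2 = 4
Sum = 36 + 4 = 40

40


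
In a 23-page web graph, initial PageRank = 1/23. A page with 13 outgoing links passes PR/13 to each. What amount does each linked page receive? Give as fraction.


Initial PR = 1/23 = 1/23
Outlinks = 13
Contribution per link = PR / outlinks
= 1/23 / 13
= 1/299

1/299


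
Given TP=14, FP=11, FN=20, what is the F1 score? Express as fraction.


F1 = 2 * P * R / (P + R)
P = TP/(TP+FP) = 14/25 = 14/25
R = TP/(TP+FN) = 14/34 = 7/17
2 * P * R = 2 * 14/25 * 7/17 = 196/425
P + R = 14/25 + 7/17 = 413/425
F1 = 196/425 / 413/425 = 28/59

28/59


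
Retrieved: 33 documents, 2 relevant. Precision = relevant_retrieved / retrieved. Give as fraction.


Precision = relevant_retrieved / total_retrieved
= 2 / 33
= 2 / (2 + 31)
= 2/33

2/33


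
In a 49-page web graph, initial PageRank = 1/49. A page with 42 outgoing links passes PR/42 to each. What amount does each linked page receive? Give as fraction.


Initial PR = 1/49 = 1/49
Outlinks = 42
Contribution per link = PR / outlinks
= 1/49 / 42
= 1/2058

1/2058


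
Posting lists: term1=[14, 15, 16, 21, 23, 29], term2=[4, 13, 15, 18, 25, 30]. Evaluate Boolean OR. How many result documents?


Boolean OR: find union of posting lists
term1 docs: [14, 15, 16, 21, 23, 29]
term2 docs: [4, 13, 15, 18, 25, 30]
Union: [4, 13, 14, 15, 16, 18, 21, 23, 25, 29, 30]
|union| = 11

11


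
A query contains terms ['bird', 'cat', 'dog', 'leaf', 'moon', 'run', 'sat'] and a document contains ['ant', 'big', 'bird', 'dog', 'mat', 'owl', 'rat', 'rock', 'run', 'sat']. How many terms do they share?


Query terms: ['bird', 'cat', 'dog', 'leaf', 'moon', 'run', 'sat']
Document terms: ['ant', 'big', 'bird', 'dog', 'mat', 'owl', 'rat', 'rock', 'run', 'sat']
Common terms: ['bird', 'dog', 'run', 'sat']
Overlap count = 4

4


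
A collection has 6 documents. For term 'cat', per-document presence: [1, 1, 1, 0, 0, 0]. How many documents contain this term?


Checking each document for 'cat':
Doc 1: present
Doc 2: present
Doc 3: present
Doc 4: absent
Doc 5: absent
Doc 6: absent
df = sum of presences = 1 + 1 + 1 + 0 + 0 + 0 = 3

3


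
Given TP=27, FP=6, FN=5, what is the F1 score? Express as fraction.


F1 = 2 * P * R / (P + R)
P = TP/(TP+FP) = 27/33 = 9/11
R = TP/(TP+FN) = 27/32 = 27/32
2 * P * R = 2 * 9/11 * 27/32 = 243/176
P + R = 9/11 + 27/32 = 585/352
F1 = 243/176 / 585/352 = 54/65

54/65


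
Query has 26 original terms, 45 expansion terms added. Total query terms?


Original terms: 26
Expansion terms: 45
Total = 26 + 45 = 71

71


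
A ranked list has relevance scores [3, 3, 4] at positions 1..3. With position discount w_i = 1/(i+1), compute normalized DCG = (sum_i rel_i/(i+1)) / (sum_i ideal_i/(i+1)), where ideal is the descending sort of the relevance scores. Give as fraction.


Position discount weights w_i = 1/(i+1) for i=1..3:
Weights = [1/2, 1/3, 1/4]
Actual relevance: [3, 3, 4]
DCG = 3/2 + 3/3 + 4/4 = 7/2
Ideal relevance (sorted desc): [4, 3, 3]
Ideal DCG = 4/2 + 3/3 + 3/4 = 15/4
nDCG = DCG / ideal_DCG = 7/2 / 15/4 = 14/15

14/15


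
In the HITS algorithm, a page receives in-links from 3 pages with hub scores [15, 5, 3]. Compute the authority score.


Authority = sum of hub scores of in-linkers
In-link 1: hub score = 15
In-link 2: hub score = 5
In-link 3: hub score = 3
Authority = 15 + 5 + 3 = 23

23


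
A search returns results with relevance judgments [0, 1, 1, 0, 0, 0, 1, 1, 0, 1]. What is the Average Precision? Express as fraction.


Computing P@k for each relevant position:
Position 1: not relevant
Position 2: relevant, P@2 = 1/2 = 1/2
Position 3: relevant, P@3 = 2/3 = 2/3
Position 4: not relevant
Position 5: not relevant
Position 6: not relevant
Position 7: relevant, P@7 = 3/7 = 3/7
Position 8: relevant, P@8 = 4/8 = 1/2
Position 9: not relevant
Position 10: relevant, P@10 = 5/10 = 1/2
Sum of P@k = 1/2 + 2/3 + 3/7 + 1/2 + 1/2 = 109/42
AP = 109/42 / 5 = 109/210

109/210


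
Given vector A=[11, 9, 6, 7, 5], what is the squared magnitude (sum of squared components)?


|A|^2 = sum of squared components
A[0]^2 = 11^2 = 121
A[1]^2 = 9^2 = 81
A[2]^2 = 6^2 = 36
A[3]^2 = 7^2 = 49
A[4]^2 = 5^2 = 25
Sum = 121 + 81 + 36 + 49 + 25 = 312

312


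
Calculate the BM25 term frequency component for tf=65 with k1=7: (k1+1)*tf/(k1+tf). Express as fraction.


BM25 TF component = (k1+1)*tf / (k1+tf)
k1 = 7, tf = 65
Numerator = (7+1)*65 = 520
Denominator = 7 + 65 = 72
= 520/72 = 65/9

65/9


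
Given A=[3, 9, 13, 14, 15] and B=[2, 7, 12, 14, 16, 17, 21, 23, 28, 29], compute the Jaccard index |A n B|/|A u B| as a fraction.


A intersect B = [14]
|A intersect B| = 1
A union B = [2, 3, 7, 9, 12, 13, 14, 15, 16, 17, 21, 23, 28, 29]
|A union B| = 14
Jaccard = 1/14 = 1/14

1/14


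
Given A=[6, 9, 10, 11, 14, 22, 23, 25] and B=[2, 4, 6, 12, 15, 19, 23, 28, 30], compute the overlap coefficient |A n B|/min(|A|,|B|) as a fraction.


A intersect B = [6, 23]
|A intersect B| = 2
min(|A|, |B|) = min(8, 9) = 8
Overlap = 2 / 8 = 1/4

1/4


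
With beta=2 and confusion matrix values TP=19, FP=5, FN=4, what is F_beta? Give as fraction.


P = TP/(TP+FP) = 19/24 = 19/24
R = TP/(TP+FN) = 19/23 = 19/23
beta^2 = 2^2 = 4
(1 + beta^2) = 5
Numerator = (1+beta^2)*P*R = 1805/552
Denominator = beta^2*P + R = 19/6 + 19/23 = 551/138
F_beta = 95/116

95/116


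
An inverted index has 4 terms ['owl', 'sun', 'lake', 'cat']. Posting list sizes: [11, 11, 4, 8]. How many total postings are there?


Summing posting list sizes:
'owl': 11 postings
'sun': 11 postings
'lake': 4 postings
'cat': 8 postings
Total = 11 + 11 + 4 + 8 = 34

34


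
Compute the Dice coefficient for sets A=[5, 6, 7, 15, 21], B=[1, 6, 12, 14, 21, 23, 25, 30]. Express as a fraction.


A intersect B = [6, 21]
|A intersect B| = 2
|A| = 5, |B| = 8
Dice = 2*2 / (5+8)
= 4 / 13 = 4/13

4/13


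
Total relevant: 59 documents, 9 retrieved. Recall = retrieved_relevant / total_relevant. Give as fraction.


Recall = retrieved_relevant / total_relevant
= 9 / 59
= 9 / (9 + 50)
= 9/59

9/59


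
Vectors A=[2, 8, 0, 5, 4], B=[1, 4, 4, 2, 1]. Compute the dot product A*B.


Dot product = sum of element-wise products
A[0]*B[0] = 2*1 = 2
A[1]*B[1] = 8*4 = 32
A[2]*B[2] = 0*4 = 0
A[3]*B[3] = 5*2 = 10
A[4]*B[4] = 4*1 = 4
Sum = 2 + 32 + 0 + 10 + 4 = 48

48


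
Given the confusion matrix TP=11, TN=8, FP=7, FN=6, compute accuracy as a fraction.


Accuracy = (TP + TN) / (TP + TN + FP + FN)
TP + TN = 11 + 8 = 19
Total = 11 + 8 + 7 + 6 = 32
Accuracy = 19 / 32 = 19/32

19/32


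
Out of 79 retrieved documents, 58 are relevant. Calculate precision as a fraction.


Precision = relevant_retrieved / total_retrieved
= 58 / 79
= 58 / (58 + 21)
= 58/79

58/79


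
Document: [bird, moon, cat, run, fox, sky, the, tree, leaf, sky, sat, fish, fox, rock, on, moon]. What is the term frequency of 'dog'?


Document has 16 words
Scanning for 'dog':
Term not found in document
Count = 0

0


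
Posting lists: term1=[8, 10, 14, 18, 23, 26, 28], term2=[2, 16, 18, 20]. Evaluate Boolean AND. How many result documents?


Boolean AND: find intersection of posting lists
term1 docs: [8, 10, 14, 18, 23, 26, 28]
term2 docs: [2, 16, 18, 20]
Intersection: [18]
|intersection| = 1

1


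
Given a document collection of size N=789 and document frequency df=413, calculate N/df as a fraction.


IDF ratio = N / df
= 789 / 413
= 789/413

789/413


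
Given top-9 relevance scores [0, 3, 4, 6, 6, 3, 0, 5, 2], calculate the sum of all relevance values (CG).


Cumulative Gain = sum of relevance scores
Position 1: rel=0, running sum=0
Position 2: rel=3, running sum=3
Position 3: rel=4, running sum=7
Position 4: rel=6, running sum=13
Position 5: rel=6, running sum=19
Position 6: rel=3, running sum=22
Position 7: rel=0, running sum=22
Position 8: rel=5, running sum=27
Position 9: rel=2, running sum=29
CG = 29

29


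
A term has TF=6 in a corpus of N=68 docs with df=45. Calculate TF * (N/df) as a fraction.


TF * (N/df)
= 6 * (68/45)
= 6 * 68/45
= 136/15

136/15


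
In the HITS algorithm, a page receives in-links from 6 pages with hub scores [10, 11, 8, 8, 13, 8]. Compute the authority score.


Authority = sum of hub scores of in-linkers
In-link 1: hub score = 10
In-link 2: hub score = 11
In-link 3: hub score = 8
In-link 4: hub score = 8
In-link 5: hub score = 13
In-link 6: hub score = 8
Authority = 10 + 11 + 8 + 8 + 13 + 8 = 58

58


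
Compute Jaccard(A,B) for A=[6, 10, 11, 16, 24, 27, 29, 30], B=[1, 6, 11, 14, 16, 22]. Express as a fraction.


A intersect B = [6, 11, 16]
|A intersect B| = 3
A union B = [1, 6, 10, 11, 14, 16, 22, 24, 27, 29, 30]
|A union B| = 11
Jaccard = 3/11 = 3/11

3/11


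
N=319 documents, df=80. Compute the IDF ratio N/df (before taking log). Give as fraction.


IDF ratio = N / df
= 319 / 80
= 319/80

319/80


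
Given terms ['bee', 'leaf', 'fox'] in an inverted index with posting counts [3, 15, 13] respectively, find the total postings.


Summing posting list sizes:
'bee': 3 postings
'leaf': 15 postings
'fox': 13 postings
Total = 3 + 15 + 13 = 31

31


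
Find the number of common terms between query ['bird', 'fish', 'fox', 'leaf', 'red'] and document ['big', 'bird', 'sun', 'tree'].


Query terms: ['bird', 'fish', 'fox', 'leaf', 'red']
Document terms: ['big', 'bird', 'sun', 'tree']
Common terms: ['bird']
Overlap count = 1

1


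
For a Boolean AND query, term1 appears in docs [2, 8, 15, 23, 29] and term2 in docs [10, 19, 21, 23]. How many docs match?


Boolean AND: find intersection of posting lists
term1 docs: [2, 8, 15, 23, 29]
term2 docs: [10, 19, 21, 23]
Intersection: [23]
|intersection| = 1

1


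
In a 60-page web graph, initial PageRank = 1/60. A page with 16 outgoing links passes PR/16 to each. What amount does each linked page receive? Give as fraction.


Initial PR = 1/60 = 1/60
Outlinks = 16
Contribution per link = PR / outlinks
= 1/60 / 16
= 1/960

1/960


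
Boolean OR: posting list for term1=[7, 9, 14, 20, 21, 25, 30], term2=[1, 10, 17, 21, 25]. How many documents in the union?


Boolean OR: find union of posting lists
term1 docs: [7, 9, 14, 20, 21, 25, 30]
term2 docs: [1, 10, 17, 21, 25]
Union: [1, 7, 9, 10, 14, 17, 20, 21, 25, 30]
|union| = 10

10


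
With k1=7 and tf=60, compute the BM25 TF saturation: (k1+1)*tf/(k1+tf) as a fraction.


BM25 TF component = (k1+1)*tf / (k1+tf)
k1 = 7, tf = 60
Numerator = (7+1)*60 = 480
Denominator = 7 + 60 = 67
= 480/67 = 480/67

480/67


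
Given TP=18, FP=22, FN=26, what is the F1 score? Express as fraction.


F1 = 2 * P * R / (P + R)
P = TP/(TP+FP) = 18/40 = 9/20
R = TP/(TP+FN) = 18/44 = 9/22
2 * P * R = 2 * 9/20 * 9/22 = 81/220
P + R = 9/20 + 9/22 = 189/220
F1 = 81/220 / 189/220 = 3/7

3/7


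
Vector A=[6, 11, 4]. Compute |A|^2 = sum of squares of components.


|A|^2 = sum of squared components
A[0]^2 = 6^2 = 36
A[1]^2 = 11^2 = 121
A[2]^2 = 4^2 = 16
Sum = 36 + 121 + 16 = 173

173


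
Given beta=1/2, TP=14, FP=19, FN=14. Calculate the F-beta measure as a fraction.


P = TP/(TP+FP) = 14/33 = 14/33
R = TP/(TP+FN) = 14/28 = 1/2
beta^2 = 1/2^2 = 1/4
(1 + beta^2) = 5/4
Numerator = (1+beta^2)*P*R = 35/132
Denominator = beta^2*P + R = 7/66 + 1/2 = 20/33
F_beta = 7/16

7/16


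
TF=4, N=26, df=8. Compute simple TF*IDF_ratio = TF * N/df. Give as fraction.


TF * (N/df)
= 4 * (26/8)
= 4 * 13/4
= 13

13


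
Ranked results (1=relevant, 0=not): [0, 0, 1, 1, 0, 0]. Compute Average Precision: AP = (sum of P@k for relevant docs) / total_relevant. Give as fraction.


Computing P@k for each relevant position:
Position 1: not relevant
Position 2: not relevant
Position 3: relevant, P@3 = 1/3 = 1/3
Position 4: relevant, P@4 = 2/4 = 1/2
Position 5: not relevant
Position 6: not relevant
Sum of P@k = 1/3 + 1/2 = 5/6
AP = 5/6 / 2 = 5/12

5/12


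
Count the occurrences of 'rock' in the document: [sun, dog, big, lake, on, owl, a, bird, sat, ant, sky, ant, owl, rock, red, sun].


Document has 16 words
Scanning for 'rock':
Found at positions: [13]
Count = 1

1


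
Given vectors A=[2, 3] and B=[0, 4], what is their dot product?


Dot product = sum of element-wise products
A[0]*B[0] = 2*0 = 0
A[1]*B[1] = 3*4 = 12
Sum = 0 + 12 = 12

12


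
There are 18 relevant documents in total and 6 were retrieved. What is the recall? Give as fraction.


Recall = retrieved_relevant / total_relevant
= 6 / 18
= 6 / (6 + 12)
= 1/3

1/3


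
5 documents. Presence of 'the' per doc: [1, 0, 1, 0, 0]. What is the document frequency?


Checking each document for 'the':
Doc 1: present
Doc 2: absent
Doc 3: present
Doc 4: absent
Doc 5: absent
df = sum of presences = 1 + 0 + 1 + 0 + 0 = 2

2


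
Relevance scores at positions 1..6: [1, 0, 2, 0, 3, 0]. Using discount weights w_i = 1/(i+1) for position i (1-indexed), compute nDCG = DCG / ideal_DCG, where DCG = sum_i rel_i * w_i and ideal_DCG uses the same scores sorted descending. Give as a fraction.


Position discount weights w_i = 1/(i+1) for i=1..6:
Weights = [1/2, 1/3, 1/4, 1/5, 1/6, 1/7]
Actual relevance: [1, 0, 2, 0, 3, 0]
DCG = 1/2 + 0/3 + 2/4 + 0/5 + 3/6 + 0/7 = 3/2
Ideal relevance (sorted desc): [3, 2, 1, 0, 0, 0]
Ideal DCG = 3/2 + 2/3 + 1/4 + 0/5 + 0/6 + 0/7 = 29/12
nDCG = DCG / ideal_DCG = 3/2 / 29/12 = 18/29

18/29


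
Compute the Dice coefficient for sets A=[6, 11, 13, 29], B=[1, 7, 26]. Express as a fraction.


A intersect B = []
|A intersect B| = 0
|A| = 4, |B| = 3
Dice = 2*0 / (4+3)
= 0 / 7 = 0

0


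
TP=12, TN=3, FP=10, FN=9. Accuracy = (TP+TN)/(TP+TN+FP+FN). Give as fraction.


Accuracy = (TP + TN) / (TP + TN + FP + FN)
TP + TN = 12 + 3 = 15
Total = 12 + 3 + 10 + 9 = 34
Accuracy = 15 / 34 = 15/34

15/34


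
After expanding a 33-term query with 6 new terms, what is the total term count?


Original terms: 33
Expansion terms: 6
Total = 33 + 6 = 39

39


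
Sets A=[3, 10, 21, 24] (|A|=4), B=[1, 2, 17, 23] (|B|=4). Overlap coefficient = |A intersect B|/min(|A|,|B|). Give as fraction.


A intersect B = []
|A intersect B| = 0
min(|A|, |B|) = min(4, 4) = 4
Overlap = 0 / 4 = 0

0


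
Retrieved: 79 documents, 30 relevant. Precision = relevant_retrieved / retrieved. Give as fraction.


Precision = relevant_retrieved / total_retrieved
= 30 / 79
= 30 / (30 + 49)
= 30/79

30/79


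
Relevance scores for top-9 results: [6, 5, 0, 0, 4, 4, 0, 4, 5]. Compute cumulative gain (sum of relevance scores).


Cumulative Gain = sum of relevance scores
Position 1: rel=6, running sum=6
Position 2: rel=5, running sum=11
Position 3: rel=0, running sum=11
Position 4: rel=0, running sum=11
Position 5: rel=4, running sum=15
Position 6: rel=4, running sum=19
Position 7: rel=0, running sum=19
Position 8: rel=4, running sum=23
Position 9: rel=5, running sum=28
CG = 28

28


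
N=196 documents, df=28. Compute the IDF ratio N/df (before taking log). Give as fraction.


IDF ratio = N / df
= 196 / 28
= 7

7


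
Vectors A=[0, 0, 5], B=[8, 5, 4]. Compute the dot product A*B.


Dot product = sum of element-wise products
A[0]*B[0] = 0*8 = 0
A[1]*B[1] = 0*5 = 0
A[2]*B[2] = 5*4 = 20
Sum = 0 + 0 + 20 = 20

20


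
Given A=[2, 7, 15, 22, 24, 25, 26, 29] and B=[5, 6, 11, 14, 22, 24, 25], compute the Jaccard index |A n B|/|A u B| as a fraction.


A intersect B = [22, 24, 25]
|A intersect B| = 3
A union B = [2, 5, 6, 7, 11, 14, 15, 22, 24, 25, 26, 29]
|A union B| = 12
Jaccard = 3/12 = 1/4

1/4


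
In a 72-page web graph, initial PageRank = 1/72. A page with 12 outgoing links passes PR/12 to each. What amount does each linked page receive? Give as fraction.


Initial PR = 1/72 = 1/72
Outlinks = 12
Contribution per link = PR / outlinks
= 1/72 / 12
= 1/864

1/864


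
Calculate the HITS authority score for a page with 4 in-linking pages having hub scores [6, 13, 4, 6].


Authority = sum of hub scores of in-linkers
In-link 1: hub score = 6
In-link 2: hub score = 13
In-link 3: hub score = 4
In-link 4: hub score = 6
Authority = 6 + 13 + 4 + 6 = 29

29


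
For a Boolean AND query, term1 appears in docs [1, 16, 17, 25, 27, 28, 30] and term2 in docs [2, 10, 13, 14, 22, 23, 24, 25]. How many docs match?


Boolean AND: find intersection of posting lists
term1 docs: [1, 16, 17, 25, 27, 28, 30]
term2 docs: [2, 10, 13, 14, 22, 23, 24, 25]
Intersection: [25]
|intersection| = 1

1


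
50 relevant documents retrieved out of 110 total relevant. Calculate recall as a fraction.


Recall = retrieved_relevant / total_relevant
= 50 / 110
= 50 / (50 + 60)
= 5/11

5/11


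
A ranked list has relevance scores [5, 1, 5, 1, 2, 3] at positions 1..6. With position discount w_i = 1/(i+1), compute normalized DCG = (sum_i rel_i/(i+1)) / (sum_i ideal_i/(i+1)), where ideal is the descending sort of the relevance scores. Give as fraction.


Position discount weights w_i = 1/(i+1) for i=1..6:
Weights = [1/2, 1/3, 1/4, 1/5, 1/6, 1/7]
Actual relevance: [5, 1, 5, 1, 2, 3]
DCG = 5/2 + 1/3 + 5/4 + 1/5 + 2/6 + 3/7 = 2119/420
Ideal relevance (sorted desc): [5, 5, 3, 2, 1, 1]
Ideal DCG = 5/2 + 5/3 + 3/4 + 2/5 + 1/6 + 1/7 = 2363/420
nDCG = DCG / ideal_DCG = 2119/420 / 2363/420 = 2119/2363

2119/2363


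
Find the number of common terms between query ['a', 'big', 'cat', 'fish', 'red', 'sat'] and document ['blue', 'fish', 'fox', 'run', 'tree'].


Query terms: ['a', 'big', 'cat', 'fish', 'red', 'sat']
Document terms: ['blue', 'fish', 'fox', 'run', 'tree']
Common terms: ['fish']
Overlap count = 1

1


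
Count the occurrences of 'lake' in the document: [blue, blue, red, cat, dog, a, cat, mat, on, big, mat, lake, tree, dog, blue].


Document has 15 words
Scanning for 'lake':
Found at positions: [11]
Count = 1

1


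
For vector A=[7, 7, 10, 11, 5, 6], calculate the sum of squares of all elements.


|A|^2 = sum of squared components
A[0]^2 = 7^2 = 49
A[1]^2 = 7^2 = 49
A[2]^2 = 10^2 = 100
A[3]^2 = 11^2 = 121
A[4]^2 = 5^2 = 25
A[5]^2 = 6^2 = 36
Sum = 49 + 49 + 100 + 121 + 25 + 36 = 380

380


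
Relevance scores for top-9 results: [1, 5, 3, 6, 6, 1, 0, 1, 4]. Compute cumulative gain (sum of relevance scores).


Cumulative Gain = sum of relevance scores
Position 1: rel=1, running sum=1
Position 2: rel=5, running sum=6
Position 3: rel=3, running sum=9
Position 4: rel=6, running sum=15
Position 5: rel=6, running sum=21
Position 6: rel=1, running sum=22
Position 7: rel=0, running sum=22
Position 8: rel=1, running sum=23
Position 9: rel=4, running sum=27
CG = 27

27


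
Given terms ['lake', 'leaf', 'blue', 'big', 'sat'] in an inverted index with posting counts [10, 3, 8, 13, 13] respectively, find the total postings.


Summing posting list sizes:
'lake': 10 postings
'leaf': 3 postings
'blue': 8 postings
'big': 13 postings
'sat': 13 postings
Total = 10 + 3 + 8 + 13 + 13 = 47

47


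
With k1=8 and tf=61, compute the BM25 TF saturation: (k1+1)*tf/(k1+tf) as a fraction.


BM25 TF component = (k1+1)*tf / (k1+tf)
k1 = 8, tf = 61
Numerator = (8+1)*61 = 549
Denominator = 8 + 61 = 69
= 549/69 = 183/23

183/23


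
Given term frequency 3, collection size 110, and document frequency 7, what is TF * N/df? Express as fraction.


TF * (N/df)
= 3 * (110/7)
= 3 * 110/7
= 330/7

330/7


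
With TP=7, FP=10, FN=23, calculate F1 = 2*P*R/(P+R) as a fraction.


F1 = 2 * P * R / (P + R)
P = TP/(TP+FP) = 7/17 = 7/17
R = TP/(TP+FN) = 7/30 = 7/30
2 * P * R = 2 * 7/17 * 7/30 = 49/255
P + R = 7/17 + 7/30 = 329/510
F1 = 49/255 / 329/510 = 14/47

14/47


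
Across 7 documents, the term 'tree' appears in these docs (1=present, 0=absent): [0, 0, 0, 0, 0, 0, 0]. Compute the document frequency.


Checking each document for 'tree':
Doc 1: absent
Doc 2: absent
Doc 3: absent
Doc 4: absent
Doc 5: absent
Doc 6: absent
Doc 7: absent
df = sum of presences = 0 + 0 + 0 + 0 + 0 + 0 + 0 = 0

0


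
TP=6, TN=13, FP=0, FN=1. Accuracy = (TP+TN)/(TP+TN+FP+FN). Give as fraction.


Accuracy = (TP + TN) / (TP + TN + FP + FN)
TP + TN = 6 + 13 = 19
Total = 6 + 13 + 0 + 1 = 20
Accuracy = 19 / 20 = 19/20

19/20


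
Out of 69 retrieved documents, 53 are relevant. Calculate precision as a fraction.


Precision = relevant_retrieved / total_retrieved
= 53 / 69
= 53 / (53 + 16)
= 53/69

53/69


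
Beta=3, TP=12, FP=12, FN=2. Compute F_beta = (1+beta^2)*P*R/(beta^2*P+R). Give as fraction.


P = TP/(TP+FP) = 12/24 = 1/2
R = TP/(TP+FN) = 12/14 = 6/7
beta^2 = 3^2 = 9
(1 + beta^2) = 10
Numerator = (1+beta^2)*P*R = 30/7
Denominator = beta^2*P + R = 9/2 + 6/7 = 75/14
F_beta = 4/5

4/5


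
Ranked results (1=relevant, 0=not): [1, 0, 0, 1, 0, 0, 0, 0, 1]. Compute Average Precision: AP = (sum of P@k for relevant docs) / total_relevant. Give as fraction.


Computing P@k for each relevant position:
Position 1: relevant, P@1 = 1/1 = 1
Position 2: not relevant
Position 3: not relevant
Position 4: relevant, P@4 = 2/4 = 1/2
Position 5: not relevant
Position 6: not relevant
Position 7: not relevant
Position 8: not relevant
Position 9: relevant, P@9 = 3/9 = 1/3
Sum of P@k = 1 + 1/2 + 1/3 = 11/6
AP = 11/6 / 3 = 11/18

11/18
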